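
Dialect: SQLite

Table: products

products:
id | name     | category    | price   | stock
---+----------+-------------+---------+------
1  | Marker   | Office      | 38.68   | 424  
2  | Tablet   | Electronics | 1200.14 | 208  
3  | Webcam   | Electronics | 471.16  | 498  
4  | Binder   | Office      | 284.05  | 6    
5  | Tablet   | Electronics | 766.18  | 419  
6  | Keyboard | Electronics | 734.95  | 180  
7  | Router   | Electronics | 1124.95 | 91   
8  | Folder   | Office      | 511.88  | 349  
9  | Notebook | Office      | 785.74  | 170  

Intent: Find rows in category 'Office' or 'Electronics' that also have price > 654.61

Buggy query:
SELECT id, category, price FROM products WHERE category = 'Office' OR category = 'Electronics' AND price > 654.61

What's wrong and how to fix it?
Bug: Without parentheses, AND is evaluated before OR, so the price filter only applies to the 'Electronics' branch

Fix: Add parentheses around the OR so the AND applies to both alternatives

Corrected query:
SELECT id, category, price FROM products WHERE (category = 'Office' OR category = 'Electronics') AND price > 654.61

Result:
id | category    | price  
---+-------------+--------
2  | Electronics | 1200.14
5  | Electronics | 766.18 
6  | Electronics | 734.95 
7  | Electronics | 1124.95
9  | Office      | 785.74 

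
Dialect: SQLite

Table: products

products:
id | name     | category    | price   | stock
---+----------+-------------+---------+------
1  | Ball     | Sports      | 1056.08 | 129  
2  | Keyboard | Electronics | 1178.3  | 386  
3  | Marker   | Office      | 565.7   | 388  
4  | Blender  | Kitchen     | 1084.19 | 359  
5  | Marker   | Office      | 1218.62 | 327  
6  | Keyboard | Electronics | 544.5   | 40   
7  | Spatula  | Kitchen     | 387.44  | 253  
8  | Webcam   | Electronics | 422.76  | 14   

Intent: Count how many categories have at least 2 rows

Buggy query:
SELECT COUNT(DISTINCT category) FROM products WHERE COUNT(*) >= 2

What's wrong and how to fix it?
Bug: WHERE filters individual rows, not groups, so a group-level COUNT is invalid there

Fix: Use a subquery that GROUPs and filters with HAVING, then count its rows

Corrected query:
SELECT COUNT(*) FROM (SELECT category FROM products GROUP BY category HAVING COUNT(*) >= 2)

Result:
COUNT(*)
--------
3       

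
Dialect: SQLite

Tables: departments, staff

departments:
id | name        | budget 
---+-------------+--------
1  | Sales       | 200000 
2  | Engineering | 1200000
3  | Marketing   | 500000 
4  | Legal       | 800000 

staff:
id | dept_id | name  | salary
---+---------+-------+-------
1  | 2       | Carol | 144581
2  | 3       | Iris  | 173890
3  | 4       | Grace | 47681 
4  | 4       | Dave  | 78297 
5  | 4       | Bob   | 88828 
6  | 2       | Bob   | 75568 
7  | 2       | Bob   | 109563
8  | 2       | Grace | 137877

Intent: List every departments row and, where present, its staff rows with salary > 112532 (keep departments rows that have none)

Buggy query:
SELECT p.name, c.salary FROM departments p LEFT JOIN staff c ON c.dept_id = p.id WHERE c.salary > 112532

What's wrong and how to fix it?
Bug: A WHERE condition on the right-hand table after LEFT JOIN drops unmatched parents

Fix: Put 'c.salary > 112532' in the JOIN's ON clause instead of WHERE

Corrected query:
SELECT p.name, c.salary FROM departments p LEFT JOIN staff c ON c.dept_id = p.id AND c.salary > 112532

Result:
name        | salary
------------+-------
Sales       | NULL  
Engineering | 137877
Engineering | 144581
Marketing   | 173890
Legal       | NULL  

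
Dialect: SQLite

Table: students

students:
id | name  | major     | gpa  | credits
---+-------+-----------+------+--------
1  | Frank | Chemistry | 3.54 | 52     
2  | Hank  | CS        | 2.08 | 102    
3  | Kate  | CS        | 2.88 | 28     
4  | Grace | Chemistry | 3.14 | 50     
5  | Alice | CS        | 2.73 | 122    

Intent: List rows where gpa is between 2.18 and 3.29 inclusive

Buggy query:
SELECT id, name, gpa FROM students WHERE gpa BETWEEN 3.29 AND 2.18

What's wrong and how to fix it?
Bug: The bounds are reversed; BETWEEN a AND b requires a <= b to match anything

Fix: Write BETWEEN 2.18 AND 3.29

Corrected query:
SELECT id, name, gpa FROM students WHERE gpa BETWEEN 2.18 AND 3.29

Result:
id | name  | gpa 
---+-------+-----
3  | Kate  | 2.88
4  | Grace | 3.14
5  | Alice | 2.73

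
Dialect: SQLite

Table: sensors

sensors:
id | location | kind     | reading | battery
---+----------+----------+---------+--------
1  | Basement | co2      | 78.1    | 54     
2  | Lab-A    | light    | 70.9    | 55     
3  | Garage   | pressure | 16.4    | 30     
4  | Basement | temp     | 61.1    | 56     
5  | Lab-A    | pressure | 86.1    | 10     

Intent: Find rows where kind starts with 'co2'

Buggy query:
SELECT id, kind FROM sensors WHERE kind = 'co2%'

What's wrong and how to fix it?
Bug: Wildcards only work with LIKE; '=' treats '%' as a literal character

Fix: Replace '=' with LIKE so 'co2%' is treated as a pattern

Corrected query:
SELECT id, kind FROM sensors WHERE kind LIKE 'co2%'

Result:
id | kind
---+-----
1  | co2 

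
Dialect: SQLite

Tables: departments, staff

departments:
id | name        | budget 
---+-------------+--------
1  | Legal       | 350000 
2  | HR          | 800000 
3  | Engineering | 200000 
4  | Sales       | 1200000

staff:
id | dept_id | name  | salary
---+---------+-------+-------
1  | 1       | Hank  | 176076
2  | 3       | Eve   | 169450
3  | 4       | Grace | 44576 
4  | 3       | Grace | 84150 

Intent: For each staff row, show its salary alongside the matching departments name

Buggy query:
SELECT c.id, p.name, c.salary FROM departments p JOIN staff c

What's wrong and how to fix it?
Bug: JOIN with no ON clause produces a cartesian product; every staff row pairs with every departments row

Fix: Specify the join condition linking the foreign key to the parent id

Corrected query:
SELECT c.id, p.name, c.salary FROM departments p JOIN staff c ON c.dept_id = p.id

Result:
id | name        | salary
---+-------------+-------
1  | Legal       | 176076
2  | Engineering | 169450
3  | Sales       | 44576 
4  | Engineering | 84150 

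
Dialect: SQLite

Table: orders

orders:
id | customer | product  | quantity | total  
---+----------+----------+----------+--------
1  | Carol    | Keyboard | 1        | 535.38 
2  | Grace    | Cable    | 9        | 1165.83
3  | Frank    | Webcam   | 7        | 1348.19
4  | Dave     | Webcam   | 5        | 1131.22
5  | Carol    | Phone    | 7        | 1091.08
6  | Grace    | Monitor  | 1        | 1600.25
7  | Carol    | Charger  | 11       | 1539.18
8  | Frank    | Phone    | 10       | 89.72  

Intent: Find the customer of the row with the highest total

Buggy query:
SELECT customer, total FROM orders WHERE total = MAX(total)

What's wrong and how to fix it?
Bug: MAX(total) is an aggregate and cannot be used directly in WHERE

Fix: Wrap MAX in a scalar subquery so WHERE compares against a single value

Corrected query:
SELECT customer, total FROM orders WHERE total = (SELECT MAX(total) FROM orders)

Result:
customer | total  
---------+--------
Grace    | 1600.25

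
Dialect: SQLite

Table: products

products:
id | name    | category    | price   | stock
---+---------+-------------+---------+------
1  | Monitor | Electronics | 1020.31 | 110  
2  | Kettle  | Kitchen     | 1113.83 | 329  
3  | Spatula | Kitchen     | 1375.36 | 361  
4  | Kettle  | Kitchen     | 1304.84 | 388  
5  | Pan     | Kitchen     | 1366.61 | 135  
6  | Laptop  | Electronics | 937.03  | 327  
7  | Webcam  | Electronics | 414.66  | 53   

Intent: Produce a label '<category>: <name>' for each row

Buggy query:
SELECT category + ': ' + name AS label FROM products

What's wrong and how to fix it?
Bug: SQLite uses || for string concatenation; + coerces text to numbers (yielding 0)

Fix: Use the || operator for string concatenation

Corrected query:
SELECT category || ': ' || name AS label FROM products

Result:
label               
--------------------
Electronics: Monitor
Kitchen: Kettle     
Kitchen: Spatula    
Kitchen: Kettle     
Kitchen: Pan        
Electronics: Laptop 
Electronics: Webcam 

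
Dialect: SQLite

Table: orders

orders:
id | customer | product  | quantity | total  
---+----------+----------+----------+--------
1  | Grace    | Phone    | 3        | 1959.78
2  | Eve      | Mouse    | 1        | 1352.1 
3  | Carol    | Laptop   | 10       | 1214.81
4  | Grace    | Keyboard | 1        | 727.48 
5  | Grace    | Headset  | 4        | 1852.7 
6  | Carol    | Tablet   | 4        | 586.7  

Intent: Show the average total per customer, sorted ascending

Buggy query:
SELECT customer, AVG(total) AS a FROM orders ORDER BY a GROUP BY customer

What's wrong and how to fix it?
Bug: GROUP BY must precede ORDER BY

Fix: Reorder: SELECT … FROM … GROUP BY … ORDER BY …

Corrected query:
SELECT customer, AVG(total) AS a FROM orders GROUP BY customer ORDER BY a

Result:
customer | a      
---------+--------
Carol    | 900.755
Eve      | 1352.1 
Grace    | 1513.32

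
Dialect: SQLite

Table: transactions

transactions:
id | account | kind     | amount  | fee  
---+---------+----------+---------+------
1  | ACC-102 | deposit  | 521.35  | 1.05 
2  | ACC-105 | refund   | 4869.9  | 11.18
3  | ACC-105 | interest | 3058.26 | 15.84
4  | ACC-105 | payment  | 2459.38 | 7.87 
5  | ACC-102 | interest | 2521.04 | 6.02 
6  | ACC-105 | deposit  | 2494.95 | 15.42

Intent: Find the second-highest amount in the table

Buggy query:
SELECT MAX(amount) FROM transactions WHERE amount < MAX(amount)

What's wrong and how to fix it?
Bug: MAX(amount) on the right of the comparison is an aggregate-in-WHERE error

Fix: Compute the overall MAX in a subquery, then take MAX of rows below it

Corrected query:
SELECT MAX(amount) FROM transactions WHERE amount < (SELECT MAX(amount) FROM transactions)

Result:
MAX(amount)
-----------
3058.26    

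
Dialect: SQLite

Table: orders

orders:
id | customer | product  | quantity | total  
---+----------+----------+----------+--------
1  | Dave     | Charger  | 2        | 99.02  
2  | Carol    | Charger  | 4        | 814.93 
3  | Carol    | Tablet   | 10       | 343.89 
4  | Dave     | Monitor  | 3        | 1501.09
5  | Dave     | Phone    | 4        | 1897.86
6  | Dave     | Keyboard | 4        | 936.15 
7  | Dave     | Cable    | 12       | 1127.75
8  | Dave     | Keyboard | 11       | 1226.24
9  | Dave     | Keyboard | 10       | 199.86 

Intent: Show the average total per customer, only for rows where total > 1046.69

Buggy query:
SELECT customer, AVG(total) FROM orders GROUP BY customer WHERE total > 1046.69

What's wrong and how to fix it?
Bug: Row-level WHERE must come before GROUP BY in the clause order

Fix: Move the WHERE clause before GROUP BY

Corrected query:
SELECT customer, AVG(total) FROM orders WHERE total > 1046.69 GROUP BY customer

Result:
customer | AVG(total)
---------+-----------
Dave     | 1438.235  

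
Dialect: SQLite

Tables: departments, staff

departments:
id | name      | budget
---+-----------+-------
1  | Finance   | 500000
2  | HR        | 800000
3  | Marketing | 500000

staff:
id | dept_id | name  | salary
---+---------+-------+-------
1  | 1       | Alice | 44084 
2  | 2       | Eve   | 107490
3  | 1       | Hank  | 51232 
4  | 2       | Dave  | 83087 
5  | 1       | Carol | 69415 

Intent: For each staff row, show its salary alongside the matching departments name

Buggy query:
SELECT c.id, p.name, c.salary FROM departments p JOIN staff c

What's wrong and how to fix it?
Bug: Missing join condition: each staff row is matched to all departments rows instead of just its own

Fix: Add ON c.dept_id = p.id to the JOIN

Corrected query:
SELECT c.id, p.name, c.salary FROM departments p JOIN staff c ON c.dept_id = p.id

Result:
id | name    | salary
---+---------+-------
1  | Finance | 44084 
2  | HR      | 107490
3  | Finance | 51232 
4  | HR      | 83087 
5  | Finance | 69415 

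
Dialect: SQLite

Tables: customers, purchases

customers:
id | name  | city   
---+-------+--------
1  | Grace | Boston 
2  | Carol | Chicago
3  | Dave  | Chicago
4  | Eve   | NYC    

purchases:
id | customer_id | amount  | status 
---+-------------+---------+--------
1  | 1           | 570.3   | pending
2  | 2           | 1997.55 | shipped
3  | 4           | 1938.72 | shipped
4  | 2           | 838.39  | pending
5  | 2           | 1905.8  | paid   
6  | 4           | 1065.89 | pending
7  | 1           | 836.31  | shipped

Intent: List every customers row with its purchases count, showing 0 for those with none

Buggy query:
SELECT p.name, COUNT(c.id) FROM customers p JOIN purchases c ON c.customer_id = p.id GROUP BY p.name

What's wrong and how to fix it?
Bug: An inner join excludes parents with zero children

Fix: Use LEFT JOIN so parents without children still appear (COUNT(c.id) gives 0)

Corrected query:
SELECT p.name, COUNT(c.id) FROM customers p LEFT JOIN purchases c ON c.customer_id = p.id GROUP BY p.name

Result:
name  | COUNT(c.id)
------+------------
Carol | 3          
Dave  | 0          
Eve   | 2          
Grace | 2          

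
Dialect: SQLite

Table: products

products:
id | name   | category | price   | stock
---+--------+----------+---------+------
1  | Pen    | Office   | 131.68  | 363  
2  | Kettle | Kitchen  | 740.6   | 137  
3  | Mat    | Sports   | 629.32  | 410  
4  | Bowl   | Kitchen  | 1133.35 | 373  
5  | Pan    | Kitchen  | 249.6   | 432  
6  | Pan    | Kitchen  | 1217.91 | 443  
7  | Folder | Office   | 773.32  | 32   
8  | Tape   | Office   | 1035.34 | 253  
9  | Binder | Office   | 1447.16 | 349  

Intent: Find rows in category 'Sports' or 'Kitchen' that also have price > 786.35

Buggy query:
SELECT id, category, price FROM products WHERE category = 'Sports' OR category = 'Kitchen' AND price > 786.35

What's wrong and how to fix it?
Bug: AND binds tighter than OR, so this parses as category = 'Sports' OR (category = 'Kitchen' AND price > 786.35)

Fix: Add parentheses around the OR so the AND applies to both alternatives

Corrected query:
SELECT id, category, price FROM products WHERE (category = 'Sports' OR category = 'Kitchen') AND price > 786.35

Result:
id | category | price  
---+----------+--------
4  | Kitchen  | 1133.35
6  | Kitchen  | 1217.91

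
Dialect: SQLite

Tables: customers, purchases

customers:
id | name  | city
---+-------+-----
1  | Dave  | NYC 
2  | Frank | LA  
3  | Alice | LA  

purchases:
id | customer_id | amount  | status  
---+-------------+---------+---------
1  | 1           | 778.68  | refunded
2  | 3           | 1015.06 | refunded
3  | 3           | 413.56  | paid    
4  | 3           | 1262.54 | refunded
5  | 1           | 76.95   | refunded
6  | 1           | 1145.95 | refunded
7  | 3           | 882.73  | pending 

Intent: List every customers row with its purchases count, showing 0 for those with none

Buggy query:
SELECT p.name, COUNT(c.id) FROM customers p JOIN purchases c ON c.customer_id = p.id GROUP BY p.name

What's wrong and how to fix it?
Bug: INNER JOIN drops customers rows that have no matching purchases rows

Fix: Use LEFT JOIN so parents without children still appear (COUNT(c.id) gives 0)

Corrected query:
SELECT p.name, COUNT(c.id) FROM customers p LEFT JOIN purchases c ON c.customer_id = p.id GROUP BY p.name

Result:
name  | COUNT(c.id)
------+------------
Alice | 4          
Dave  | 3          
Frank | 0          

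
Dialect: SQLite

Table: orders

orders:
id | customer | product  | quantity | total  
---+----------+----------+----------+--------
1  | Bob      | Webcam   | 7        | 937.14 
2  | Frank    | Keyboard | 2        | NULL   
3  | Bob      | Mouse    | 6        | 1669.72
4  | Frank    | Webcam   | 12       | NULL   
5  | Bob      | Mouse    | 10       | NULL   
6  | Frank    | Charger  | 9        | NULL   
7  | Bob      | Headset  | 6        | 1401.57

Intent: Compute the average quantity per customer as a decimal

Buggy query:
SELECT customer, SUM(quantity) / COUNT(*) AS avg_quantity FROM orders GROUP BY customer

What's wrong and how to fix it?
Bug: Both operands are integers, so '/' performs integer division and truncates

Fix: Cast one side to REAL so the division keeps the fractional part

Corrected query:
SELECT customer, SUM(quantity) * 1.0 / COUNT(*) AS avg_quantity FROM orders GROUP BY customer

Result:
customer | avg_quantity
---------+-------------
Bob      | 7.25        
Frank    | 7.666667    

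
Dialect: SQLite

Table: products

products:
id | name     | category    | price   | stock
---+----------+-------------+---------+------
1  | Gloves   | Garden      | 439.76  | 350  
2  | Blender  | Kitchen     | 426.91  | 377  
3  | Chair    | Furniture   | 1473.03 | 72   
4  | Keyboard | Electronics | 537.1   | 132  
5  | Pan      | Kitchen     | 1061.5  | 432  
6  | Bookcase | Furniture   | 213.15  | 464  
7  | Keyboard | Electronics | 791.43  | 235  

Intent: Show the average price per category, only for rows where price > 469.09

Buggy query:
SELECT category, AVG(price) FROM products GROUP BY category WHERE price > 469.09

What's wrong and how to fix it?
Bug: Row-level WHERE must come before GROUP BY in the clause order

Fix: Move the WHERE clause before GROUP BY

Corrected query:
SELECT category, AVG(price) FROM products WHERE price > 469.09 GROUP BY category

Result:
category    | AVG(price)
------------+-----------
Electronics | 664.265   
Furniture   | 1473.03   
Kitchen     | 1061.5    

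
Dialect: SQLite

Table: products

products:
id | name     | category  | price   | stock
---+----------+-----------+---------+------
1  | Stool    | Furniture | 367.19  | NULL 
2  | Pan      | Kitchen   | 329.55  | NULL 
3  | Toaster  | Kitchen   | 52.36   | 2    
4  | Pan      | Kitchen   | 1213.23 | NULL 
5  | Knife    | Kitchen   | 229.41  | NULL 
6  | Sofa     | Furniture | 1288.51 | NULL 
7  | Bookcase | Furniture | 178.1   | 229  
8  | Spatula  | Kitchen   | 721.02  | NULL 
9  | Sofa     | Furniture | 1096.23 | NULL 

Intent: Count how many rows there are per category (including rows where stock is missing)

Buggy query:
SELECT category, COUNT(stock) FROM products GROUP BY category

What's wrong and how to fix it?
Bug: COUNT(stock) skips NULLs, so groups with missing stock are undercounted

Fix: Replace COUNT(stock) with COUNT(*)

Corrected query:
SELECT category, COUNT(*) FROM products GROUP BY category

Result:
category  | COUNT(*)
----------+---------
Furniture | 4       
Kitchen   | 5       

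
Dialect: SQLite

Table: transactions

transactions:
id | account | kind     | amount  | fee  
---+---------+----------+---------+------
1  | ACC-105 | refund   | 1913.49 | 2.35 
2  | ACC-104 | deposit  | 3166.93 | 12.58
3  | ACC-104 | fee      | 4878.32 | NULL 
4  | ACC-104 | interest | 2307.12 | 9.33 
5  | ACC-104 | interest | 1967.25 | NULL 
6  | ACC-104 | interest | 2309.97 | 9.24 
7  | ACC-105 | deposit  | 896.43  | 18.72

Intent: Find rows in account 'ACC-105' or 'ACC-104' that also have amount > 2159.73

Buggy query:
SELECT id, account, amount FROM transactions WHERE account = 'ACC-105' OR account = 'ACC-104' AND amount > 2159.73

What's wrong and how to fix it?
Bug: AND binds tighter than OR, so this parses as account = 'ACC-105' OR (account = 'ACC-104' AND amount > 2159.73)

Fix: Add parentheses around the OR so the AND applies to both alternatives

Corrected query:
SELECT id, account, amount FROM transactions WHERE (account = 'ACC-105' OR account = 'ACC-104') AND amount > 2159.73

Result:
id | account | amount 
---+---------+--------
2  | ACC-104 | 3166.93
3  | ACC-104 | 4878.32
4  | ACC-104 | 2307.12
6  | ACC-104 | 2309.97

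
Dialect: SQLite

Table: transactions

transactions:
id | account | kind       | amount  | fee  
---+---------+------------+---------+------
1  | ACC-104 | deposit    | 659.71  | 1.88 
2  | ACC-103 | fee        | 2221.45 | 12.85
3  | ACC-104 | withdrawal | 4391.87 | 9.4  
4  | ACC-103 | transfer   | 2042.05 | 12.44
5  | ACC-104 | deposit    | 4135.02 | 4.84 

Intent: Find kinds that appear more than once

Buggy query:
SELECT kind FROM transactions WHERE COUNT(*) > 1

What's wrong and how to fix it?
Bug: WHERE can't reference COUNT(*); aggregates are computed after WHERE

Fix: GROUP BY kind, then filter groups with HAVING COUNT(*) > 1

Corrected query:
SELECT kind FROM transactions GROUP BY kind HAVING COUNT(*) > 1

Result:
kind   
-------
deposit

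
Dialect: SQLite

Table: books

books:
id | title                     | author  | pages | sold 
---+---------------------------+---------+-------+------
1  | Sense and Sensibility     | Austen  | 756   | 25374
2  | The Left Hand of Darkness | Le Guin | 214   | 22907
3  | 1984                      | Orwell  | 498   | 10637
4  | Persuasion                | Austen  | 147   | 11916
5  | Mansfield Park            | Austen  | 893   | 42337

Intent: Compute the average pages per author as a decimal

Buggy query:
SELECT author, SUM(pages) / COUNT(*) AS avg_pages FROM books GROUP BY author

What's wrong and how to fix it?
Bug: Both operands are integers, so '/' performs integer division and truncates

Fix: Multiply by 1.0 (or CAST to REAL) to force floating-point division

Corrected query:
SELECT author, SUM(pages) * 1.0 / COUNT(*) AS avg_pages FROM books GROUP BY author

Result:
author  | avg_pages 
--------+-----------
Austen  | 598.666667
Le Guin | 214       
Orwell  | 498       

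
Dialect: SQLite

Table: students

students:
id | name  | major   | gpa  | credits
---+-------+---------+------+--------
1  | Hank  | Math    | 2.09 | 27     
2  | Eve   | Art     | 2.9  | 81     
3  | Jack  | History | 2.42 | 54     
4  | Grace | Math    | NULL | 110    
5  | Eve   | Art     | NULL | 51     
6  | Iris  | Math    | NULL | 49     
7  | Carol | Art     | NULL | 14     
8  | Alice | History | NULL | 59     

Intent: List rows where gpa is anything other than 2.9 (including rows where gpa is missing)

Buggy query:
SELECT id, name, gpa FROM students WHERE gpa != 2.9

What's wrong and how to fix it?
Bug: Inequality against NULL is unknown, not true; rows with NULL are dropped

Fix: Handle NULL separately with IS NULL alongside the inequality

Corrected query:
SELECT id, name, gpa FROM students WHERE gpa != 2.9 OR gpa IS NULL

Result:
id | name  | gpa 
---+-------+-----
1  | Hank  | 2.09
3  | Jack  | 2.42
4  | Grace | NULL
5  | Eve   | NULL
6  | Iris  | NULL
7  | Carol | NULL
8  | Alice | NULL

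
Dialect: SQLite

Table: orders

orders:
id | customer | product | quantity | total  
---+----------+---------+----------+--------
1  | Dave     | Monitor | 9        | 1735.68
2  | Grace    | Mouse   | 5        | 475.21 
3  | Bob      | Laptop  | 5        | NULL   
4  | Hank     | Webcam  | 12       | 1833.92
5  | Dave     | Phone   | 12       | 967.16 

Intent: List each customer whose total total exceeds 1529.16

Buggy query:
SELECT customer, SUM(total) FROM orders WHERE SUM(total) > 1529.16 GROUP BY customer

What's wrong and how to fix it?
Bug: Aggregate functions cannot appear in a WHERE clause

Fix: Move the aggregate condition to a HAVING clause

Corrected query:
SELECT customer, SUM(total) FROM orders GROUP BY customer HAVING SUM(total) > 1529.16

Result:
customer | SUM(total)
---------+-----------
Dave     | 2702.84   
Hank     | 1833.92   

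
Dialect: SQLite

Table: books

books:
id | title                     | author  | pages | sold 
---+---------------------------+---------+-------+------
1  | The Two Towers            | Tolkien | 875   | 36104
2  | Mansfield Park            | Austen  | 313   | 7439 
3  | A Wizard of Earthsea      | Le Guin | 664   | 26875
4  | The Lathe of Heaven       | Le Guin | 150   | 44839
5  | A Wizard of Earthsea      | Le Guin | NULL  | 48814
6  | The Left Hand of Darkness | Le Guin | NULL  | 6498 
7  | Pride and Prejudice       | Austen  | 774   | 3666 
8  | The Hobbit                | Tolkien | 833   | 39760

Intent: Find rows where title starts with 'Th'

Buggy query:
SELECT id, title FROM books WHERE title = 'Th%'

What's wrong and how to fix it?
Bug: Wildcards only work with LIKE; '=' treats '%' as a literal character

Fix: Use LIKE for wildcard pattern matching

Corrected query:
SELECT id, title FROM books WHERE title LIKE 'Th%'

Result:
id | title                    
---+--------------------------
1  | The Two Towers           
4  | The Lathe of Heaven      
6  | The Left Hand of Darkness
8  | The Hobbit               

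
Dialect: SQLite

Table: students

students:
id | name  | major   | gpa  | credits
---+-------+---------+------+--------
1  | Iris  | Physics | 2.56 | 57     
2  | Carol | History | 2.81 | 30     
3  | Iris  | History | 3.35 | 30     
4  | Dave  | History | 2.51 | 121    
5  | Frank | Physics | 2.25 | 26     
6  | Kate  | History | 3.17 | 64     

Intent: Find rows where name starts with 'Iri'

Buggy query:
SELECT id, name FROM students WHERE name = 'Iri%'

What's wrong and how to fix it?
Bug: '=' compares the literal string including the % character; pattern matching needs LIKE

Fix: Replace '=' with LIKE so 'Iri%' is treated as a pattern

Corrected query:
SELECT id, name FROM students WHERE name LIKE 'Iri%'

Result:
id | name
---+-----
1  | Iris
3  | Iris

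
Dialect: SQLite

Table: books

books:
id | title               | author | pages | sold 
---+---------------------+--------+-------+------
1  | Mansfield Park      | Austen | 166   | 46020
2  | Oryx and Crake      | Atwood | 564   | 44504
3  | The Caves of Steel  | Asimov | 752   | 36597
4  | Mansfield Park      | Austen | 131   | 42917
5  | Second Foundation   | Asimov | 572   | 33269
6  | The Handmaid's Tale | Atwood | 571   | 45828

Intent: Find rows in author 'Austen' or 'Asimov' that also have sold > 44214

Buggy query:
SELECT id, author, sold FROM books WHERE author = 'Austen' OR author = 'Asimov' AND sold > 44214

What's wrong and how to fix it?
Bug: Without parentheses, AND is evaluated before OR, so the sold filter only applies to the 'Asimov' branch

Fix: Group the OR with parentheses (or use IN), then AND the threshold

Corrected query:
SELECT id, author, sold FROM books WHERE (author = 'Austen' OR author = 'Asimov') AND sold > 44214

Result:
id | author | sold 
---+--------+------
1  | Austen | 46020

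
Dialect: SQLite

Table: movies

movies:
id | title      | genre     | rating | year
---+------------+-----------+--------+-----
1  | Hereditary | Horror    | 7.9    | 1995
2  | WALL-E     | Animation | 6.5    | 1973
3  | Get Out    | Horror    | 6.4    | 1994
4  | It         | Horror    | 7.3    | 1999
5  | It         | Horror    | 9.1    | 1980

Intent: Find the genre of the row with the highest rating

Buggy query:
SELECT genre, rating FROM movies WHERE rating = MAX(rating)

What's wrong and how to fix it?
Bug: MAX(rating) is an aggregate and cannot be used directly in WHERE

Fix: Wrap MAX in a scalar subquery so WHERE compares against a single value

Corrected query:
SELECT genre, rating FROM movies WHERE rating = (SELECT MAX(rating) FROM movies)

Result:
genre  | rating
-------+-------
Horror | 9.1   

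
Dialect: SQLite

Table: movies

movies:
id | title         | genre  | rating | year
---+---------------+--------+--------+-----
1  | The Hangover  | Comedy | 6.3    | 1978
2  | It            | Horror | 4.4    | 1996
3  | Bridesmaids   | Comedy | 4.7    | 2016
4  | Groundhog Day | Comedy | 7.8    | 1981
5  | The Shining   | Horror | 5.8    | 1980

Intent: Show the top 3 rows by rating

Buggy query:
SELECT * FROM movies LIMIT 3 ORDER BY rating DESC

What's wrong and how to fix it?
Bug: ORDER BY cannot follow LIMIT; LIMIT is the final clause

Fix: Swap the clauses: ORDER BY first, then LIMIT

Corrected query:
SELECT * FROM movies ORDER BY rating DESC LIMIT 3

Result:
id | title         | genre  | rating | year
---+---------------+--------+--------+-----
4  | Groundhog Day | Comedy | 7.8    | 1981
1  | The Hangover  | Comedy | 6.3    | 1978
5  | The Shining   | Horror | 5.8    | 1980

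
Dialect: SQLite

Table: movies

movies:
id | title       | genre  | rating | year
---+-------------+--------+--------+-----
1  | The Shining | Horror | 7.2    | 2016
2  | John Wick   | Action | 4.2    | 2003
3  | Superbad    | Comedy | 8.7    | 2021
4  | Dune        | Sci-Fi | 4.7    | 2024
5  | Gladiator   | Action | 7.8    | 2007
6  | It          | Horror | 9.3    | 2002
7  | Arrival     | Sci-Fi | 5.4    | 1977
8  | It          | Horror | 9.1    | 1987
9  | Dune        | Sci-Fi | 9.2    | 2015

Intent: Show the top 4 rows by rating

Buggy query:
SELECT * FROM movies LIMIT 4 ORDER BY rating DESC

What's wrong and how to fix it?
Bug: ORDER BY cannot follow LIMIT; LIMIT is the final clause

Fix: Swap the clauses: ORDER BY first, then LIMIT

Corrected query:
SELECT * FROM movies ORDER BY rating DESC LIMIT 4

Result:
id | title    | genre  | rating | year
---+----------+--------+--------+-----
6  | It       | Horror | 9.3    | 2002
9  | Dune     | Sci-Fi | 9.2    | 2015
8  | It       | Horror | 9.1    | 1987
3  | Superbad | Comedy | 8.7    | 2021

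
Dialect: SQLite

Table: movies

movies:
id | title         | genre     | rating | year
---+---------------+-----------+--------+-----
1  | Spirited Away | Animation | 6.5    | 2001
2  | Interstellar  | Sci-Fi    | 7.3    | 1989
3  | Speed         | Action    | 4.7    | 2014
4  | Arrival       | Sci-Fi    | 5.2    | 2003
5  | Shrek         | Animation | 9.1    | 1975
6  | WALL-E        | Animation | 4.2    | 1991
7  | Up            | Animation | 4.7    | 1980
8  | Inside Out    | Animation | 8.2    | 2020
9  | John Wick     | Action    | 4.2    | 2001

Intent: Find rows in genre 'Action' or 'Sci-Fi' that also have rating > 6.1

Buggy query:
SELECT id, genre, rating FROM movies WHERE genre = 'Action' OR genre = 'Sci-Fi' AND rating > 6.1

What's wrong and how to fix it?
Bug: AND binds tighter than OR, so this parses as genre = 'Action' OR (genre = 'Sci-Fi' AND rating > 6.1)

Fix: Group the OR with parentheses (or use IN), then AND the threshold

Corrected query:
SELECT id, genre, rating FROM movies WHERE (genre = 'Action' OR genre = 'Sci-Fi') AND rating > 6.1

Result:
id | genre  | rating
---+--------+-------
2  | Sci-Fi | 7.3   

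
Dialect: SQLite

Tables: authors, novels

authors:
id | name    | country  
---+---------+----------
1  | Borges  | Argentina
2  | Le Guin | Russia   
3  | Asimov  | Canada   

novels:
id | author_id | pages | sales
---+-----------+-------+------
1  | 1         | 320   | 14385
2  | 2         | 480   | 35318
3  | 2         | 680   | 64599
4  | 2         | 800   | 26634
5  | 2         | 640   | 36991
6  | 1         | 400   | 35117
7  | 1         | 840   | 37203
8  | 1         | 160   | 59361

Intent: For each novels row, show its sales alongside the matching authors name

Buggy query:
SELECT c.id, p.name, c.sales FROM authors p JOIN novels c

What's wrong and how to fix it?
Bug: Missing join condition: each novels row is matched to all authors rows instead of just its own

Fix: Add ON c.author_id = p.id to the JOIN

Corrected query:
SELECT c.id, p.name, c.sales FROM authors p JOIN novels c ON c.author_id = p.id

Result:
id | name    | sales
---+---------+------
1  | Borges  | 14385
2  | Le Guin | 35318
3  | Le Guin | 64599
4  | Le Guin | 26634
5  | Le Guin | 36991
6  | Borges  | 35117
7  | Borges  | 37203
8  | Borges  | 59361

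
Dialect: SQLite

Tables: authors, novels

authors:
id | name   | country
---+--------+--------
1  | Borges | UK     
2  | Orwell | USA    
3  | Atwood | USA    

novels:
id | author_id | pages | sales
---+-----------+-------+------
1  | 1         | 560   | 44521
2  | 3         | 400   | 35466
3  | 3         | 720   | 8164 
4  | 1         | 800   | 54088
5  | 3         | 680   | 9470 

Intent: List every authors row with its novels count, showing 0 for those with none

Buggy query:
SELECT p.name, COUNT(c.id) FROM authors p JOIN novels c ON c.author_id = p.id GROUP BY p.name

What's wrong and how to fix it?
Bug: An inner join excludes parents with zero children

Fix: Use LEFT JOIN so parents without children still appear (COUNT(c.id) gives 0)

Corrected query:
SELECT p.name, COUNT(c.id) FROM authors p LEFT JOIN novels c ON c.author_id = p.id GROUP BY p.name

Result:
name   | COUNT(c.id)
-------+------------
Atwood | 3          
Borges | 2          
Orwell | 0          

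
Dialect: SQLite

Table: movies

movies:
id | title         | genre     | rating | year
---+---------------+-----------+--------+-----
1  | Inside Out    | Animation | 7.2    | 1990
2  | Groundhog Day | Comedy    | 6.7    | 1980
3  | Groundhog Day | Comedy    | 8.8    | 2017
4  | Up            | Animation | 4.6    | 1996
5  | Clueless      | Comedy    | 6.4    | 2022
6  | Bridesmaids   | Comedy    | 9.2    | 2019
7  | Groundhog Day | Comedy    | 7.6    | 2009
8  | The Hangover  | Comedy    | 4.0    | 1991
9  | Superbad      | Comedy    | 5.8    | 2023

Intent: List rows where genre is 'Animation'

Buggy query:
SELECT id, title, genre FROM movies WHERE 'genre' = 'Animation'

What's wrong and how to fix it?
Bug: Single quotes denote string literals in SQL; the column name is being compared as a constant string

Fix: Reference the column as genre without single quotes

Corrected query:
SELECT id, title, genre FROM movies WHERE genre = 'Animation'

Result:
id | title      | genre    
---+------------+----------
1  | Inside Out | Animation
4  | Up         | Animation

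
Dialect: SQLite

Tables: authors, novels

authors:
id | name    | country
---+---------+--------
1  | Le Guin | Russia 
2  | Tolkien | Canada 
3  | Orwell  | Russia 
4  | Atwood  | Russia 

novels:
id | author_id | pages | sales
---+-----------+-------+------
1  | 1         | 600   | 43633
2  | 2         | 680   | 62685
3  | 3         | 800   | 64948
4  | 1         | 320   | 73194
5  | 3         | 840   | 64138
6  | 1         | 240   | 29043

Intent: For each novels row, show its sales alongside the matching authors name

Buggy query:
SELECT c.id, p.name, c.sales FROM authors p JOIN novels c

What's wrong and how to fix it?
Bug: JOIN with no ON clause produces a cartesian product; every novels row pairs with every authors row

Fix: Specify the join condition linking the foreign key to the parent id

Corrected query:
SELECT c.id, p.name, c.sales FROM authors p JOIN novels c ON c.author_id = p.id

Result:
id | name    | sales
---+---------+------
1  | Le Guin | 43633
2  | Tolkien | 62685
3  | Orwell  | 64948
4  | Le Guin | 73194
5  | Orwell  | 64138
6  | Le Guin | 29043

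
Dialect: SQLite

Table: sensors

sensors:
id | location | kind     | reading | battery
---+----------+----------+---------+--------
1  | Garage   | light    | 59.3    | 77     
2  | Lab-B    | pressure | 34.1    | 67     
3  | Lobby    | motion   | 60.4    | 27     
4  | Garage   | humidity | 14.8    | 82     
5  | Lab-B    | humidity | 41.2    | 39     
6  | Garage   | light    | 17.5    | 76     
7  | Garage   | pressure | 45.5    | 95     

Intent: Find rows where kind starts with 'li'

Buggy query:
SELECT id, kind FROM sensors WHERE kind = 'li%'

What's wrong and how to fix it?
Bug: '=' compares the literal string including the % character; pattern matching needs LIKE

Fix: Replace '=' with LIKE so 'li%' is treated as a pattern

Corrected query:
SELECT id, kind FROM sensors WHERE kind LIKE 'li%'

Result:
id | kind 
---+------
1  | light
6  | light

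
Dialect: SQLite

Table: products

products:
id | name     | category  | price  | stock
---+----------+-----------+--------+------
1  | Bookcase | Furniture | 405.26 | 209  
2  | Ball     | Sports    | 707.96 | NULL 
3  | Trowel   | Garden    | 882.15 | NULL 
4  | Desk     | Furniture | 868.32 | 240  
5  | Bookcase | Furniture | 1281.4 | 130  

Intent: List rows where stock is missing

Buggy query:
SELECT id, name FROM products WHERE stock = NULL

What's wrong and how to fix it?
Bug: Comparing to NULL with '=' never matches; NULL = NULL is unknown, not true

Fix: Use IS NULL to test for NULL

Corrected query:
SELECT id, name FROM products WHERE stock IS NULL

Result:
id | name  
---+-------
2  | Ball  
3  | Trowel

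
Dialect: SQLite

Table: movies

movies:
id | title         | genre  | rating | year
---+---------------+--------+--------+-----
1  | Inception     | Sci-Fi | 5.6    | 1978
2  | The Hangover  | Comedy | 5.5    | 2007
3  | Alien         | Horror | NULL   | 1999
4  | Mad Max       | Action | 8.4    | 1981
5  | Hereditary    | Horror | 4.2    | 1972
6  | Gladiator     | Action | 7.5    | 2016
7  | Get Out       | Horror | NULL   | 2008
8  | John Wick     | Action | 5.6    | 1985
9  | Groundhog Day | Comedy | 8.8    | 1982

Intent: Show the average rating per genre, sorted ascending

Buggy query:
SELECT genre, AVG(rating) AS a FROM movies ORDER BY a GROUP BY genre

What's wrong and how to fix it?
Bug: GROUP BY must precede ORDER BY

Fix: Reorder: SELECT … FROM … GROUP BY … ORDER BY …

Corrected query:
SELECT genre, AVG(rating) AS a FROM movies GROUP BY genre ORDER BY a

Result:
genre  | a       
-------+---------
Horror | 4.2     
Sci-Fi | 5.6     
Comedy | 7.15    
Action | 7.166667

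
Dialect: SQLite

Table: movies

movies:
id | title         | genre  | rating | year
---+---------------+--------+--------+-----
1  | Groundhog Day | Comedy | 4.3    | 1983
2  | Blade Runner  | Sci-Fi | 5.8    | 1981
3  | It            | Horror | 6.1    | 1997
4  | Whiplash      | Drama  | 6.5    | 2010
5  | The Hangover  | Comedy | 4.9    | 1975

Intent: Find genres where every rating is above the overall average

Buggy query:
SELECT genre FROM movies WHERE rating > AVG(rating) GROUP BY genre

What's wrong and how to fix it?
Bug: WHERE evaluates per row before aggregation, so AVG() is unavailable

Fix: Compute the overall average in a scalar subquery and compare each group's MIN against it in HAVING

Corrected query:
SELECT genre FROM movies GROUP BY genre HAVING MIN(rating) > (SELECT AVG(rating) FROM movies)

Result:
genre 
------
Drama 
Horror
Sci-Fi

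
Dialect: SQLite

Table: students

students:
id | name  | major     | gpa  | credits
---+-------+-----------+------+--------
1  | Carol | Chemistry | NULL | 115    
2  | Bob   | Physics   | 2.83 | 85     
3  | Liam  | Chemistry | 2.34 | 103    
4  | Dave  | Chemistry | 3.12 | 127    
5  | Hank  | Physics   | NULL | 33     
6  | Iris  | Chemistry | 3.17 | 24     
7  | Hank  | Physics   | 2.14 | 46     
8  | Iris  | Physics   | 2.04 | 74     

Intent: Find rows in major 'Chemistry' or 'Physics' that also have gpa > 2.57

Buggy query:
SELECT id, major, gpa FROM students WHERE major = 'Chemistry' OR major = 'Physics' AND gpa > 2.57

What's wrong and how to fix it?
Bug: AND binds tighter than OR, so this parses as major = 'Chemistry' OR (major = 'Physics' AND gpa > 2.57)

Fix: Group the OR with parentheses (or use IN), then AND the threshold

Corrected query:
SELECT id, major, gpa FROM students WHERE (major = 'Chemistry' OR major = 'Physics') AND gpa > 2.57

Result:
id | major     | gpa 
---+-----------+-----
2  | Physics   | 2.83
4  | Chemistry | 3.12
6  | Chemistry | 3.17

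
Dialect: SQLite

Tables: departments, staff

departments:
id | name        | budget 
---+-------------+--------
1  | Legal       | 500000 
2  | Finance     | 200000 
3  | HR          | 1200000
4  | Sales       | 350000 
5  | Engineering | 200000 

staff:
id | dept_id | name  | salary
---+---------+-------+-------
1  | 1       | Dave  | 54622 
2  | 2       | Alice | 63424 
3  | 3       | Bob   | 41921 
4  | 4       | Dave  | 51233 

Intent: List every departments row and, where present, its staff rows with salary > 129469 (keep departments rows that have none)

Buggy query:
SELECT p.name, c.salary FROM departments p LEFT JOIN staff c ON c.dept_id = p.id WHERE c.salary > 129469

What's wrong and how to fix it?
Bug: Filtering c.salary in WHERE discards the NULL rows produced by LEFT JOIN, turning it into an inner join

Fix: Move the right-table condition into the ON clause so unmatched parents are kept

Corrected query:
SELECT p.name, c.salary FROM departments p LEFT JOIN staff c ON c.dept_id = p.id AND c.salary > 129469

Result:
name        | salary
------------+-------
Legal       | NULL  
Finance     | NULL  
HR          | NULL  
Sales       | NULL  
Engineering | NULL  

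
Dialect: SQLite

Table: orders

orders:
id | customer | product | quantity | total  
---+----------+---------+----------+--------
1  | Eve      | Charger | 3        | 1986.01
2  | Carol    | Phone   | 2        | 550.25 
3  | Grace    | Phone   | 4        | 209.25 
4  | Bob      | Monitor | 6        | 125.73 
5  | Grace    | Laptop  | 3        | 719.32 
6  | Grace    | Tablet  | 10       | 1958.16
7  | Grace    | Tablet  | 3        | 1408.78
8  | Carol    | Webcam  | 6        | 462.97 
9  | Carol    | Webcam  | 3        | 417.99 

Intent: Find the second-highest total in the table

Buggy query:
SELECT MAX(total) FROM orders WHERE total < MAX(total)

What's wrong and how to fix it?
Bug: MAX(total) on the right of the comparison is an aggregate-in-WHERE error

Fix: Put the inner MAX in a scalar subquery

Corrected query:
SELECT MAX(total) FROM orders WHERE total < (SELECT MAX(total) FROM orders)

Result:
MAX(total)
----------
1958.16   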